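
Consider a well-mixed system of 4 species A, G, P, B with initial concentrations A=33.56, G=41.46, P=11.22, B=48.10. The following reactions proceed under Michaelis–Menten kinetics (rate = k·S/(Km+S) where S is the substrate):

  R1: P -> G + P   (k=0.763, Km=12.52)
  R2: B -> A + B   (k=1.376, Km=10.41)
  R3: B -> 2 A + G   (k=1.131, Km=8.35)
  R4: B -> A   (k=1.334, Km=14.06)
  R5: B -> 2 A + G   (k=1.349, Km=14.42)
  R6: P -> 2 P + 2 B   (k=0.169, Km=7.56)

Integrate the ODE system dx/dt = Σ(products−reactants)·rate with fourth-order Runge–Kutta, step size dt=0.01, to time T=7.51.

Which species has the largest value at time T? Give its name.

Dominant species at T: A

RK4 with dt=0.01: 751 steps to T=7.51. Trajectory (selected grid times):
t=0.00: A=33.56 G=41.46 P=11.22 B=48.10
t=0.83: A=38.65 G=43.41 P=11.30 B=45.76
t=1.67: A=43.76 G=45.37 P=11.39 B=43.42
t=2.50: A=48.74 G=47.30 P=11.47 B=41.14
t=3.34: A=53.72 G=49.22 P=11.56 B=38.87
t=4.17: A=58.58 G=51.10 P=11.64 B=36.65
t=5.01: A=63.43 G=52.99 P=11.73 B=34.45
t=5.84: A=68.15 G=54.83 P=11.82 B=32.31
t=6.68: A=72.83 G=56.67 P=11.90 B=30.18
t=7.51: A=77.38 G=58.45 P=11.99 B=28.13
At T=7.51: A=77.38 G=58.45 P=11.99 B=28.13; the largest is A.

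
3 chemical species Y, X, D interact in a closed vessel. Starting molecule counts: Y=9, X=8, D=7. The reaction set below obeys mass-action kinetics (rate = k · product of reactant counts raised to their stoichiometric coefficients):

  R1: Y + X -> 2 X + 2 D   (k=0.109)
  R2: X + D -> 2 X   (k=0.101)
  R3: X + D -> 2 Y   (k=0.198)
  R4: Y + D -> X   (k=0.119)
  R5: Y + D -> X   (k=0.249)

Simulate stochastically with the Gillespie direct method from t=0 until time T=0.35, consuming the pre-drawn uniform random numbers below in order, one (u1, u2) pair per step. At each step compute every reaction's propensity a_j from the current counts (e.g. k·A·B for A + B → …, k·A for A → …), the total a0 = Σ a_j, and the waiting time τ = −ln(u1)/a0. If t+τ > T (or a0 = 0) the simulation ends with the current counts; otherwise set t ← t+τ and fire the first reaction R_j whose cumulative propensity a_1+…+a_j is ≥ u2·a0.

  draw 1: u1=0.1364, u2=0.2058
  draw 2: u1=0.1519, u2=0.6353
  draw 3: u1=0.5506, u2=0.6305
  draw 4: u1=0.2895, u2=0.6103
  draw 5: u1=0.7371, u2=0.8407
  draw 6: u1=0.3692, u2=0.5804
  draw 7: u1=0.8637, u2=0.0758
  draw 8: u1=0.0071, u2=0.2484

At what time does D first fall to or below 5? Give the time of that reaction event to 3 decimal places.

Threshold first reached at t = 0.084

t=0.000: Y=9 X=8 D=7
Draw 1: a1=7.848, a2=5.656, a3=11.088, a4=7.497, a5=15.687, a0=47.776; τ=−ln(0.1364)/47.776=0.042 → t=0.042; u2·a0=0.2058·47.776=9.832; a1=7.848 < 9.832 ≤ a1+a2=13.504 → R2 fires; Y=9 X=9 D=6
Draw 2: a1=8.829, a2=5.454, a3=10.692, a4=6.426, a5=13.446, a0=44.847; τ=−ln(0.1519)/44.847=0.042 → t=0.084; u2·a0=0.6353·44.847=28.491; a1+…+a3=24.975 < 28.491 ≤ a1+…+a4=31.401 → R4 fires; Y=8 X=10 D=5
Draw 3: a1=8.720, a2=5.050, a3=9.900, a4=4.760, a5=9.960, a0=38.390; τ=−ln(0.5506)/38.390=0.016 → t=0.099; u2·a0=0.6305·38.390=24.205; a1+…+a3=23.670 < 24.205 ≤ a1+…+a4=28.430 → R4 fires; Y=7 X=11 D=4
Draw 4: a1=8.393, a2=4.444, a3=8.712, a4=3.332, a5=6.972, a0=31.853; τ=−ln(0.2895)/31.853=0.039 → t=0.138; u2·a0=0.6103·31.853=19.440; a1+a2=12.837 < 19.440 ≤ a1+…+a3=21.549 → R3 fires; Y=9 X=10 D=3
Draw 5: a1=9.810, a2=3.030, a3=5.940, a4=3.213, a5=6.723, a0=28.716; τ=−ln(0.7371)/28.716=0.011 → t=0.149; u2·a0=0.8407·28.716=24.142; a1+…+a4=21.993 < 24.142 ≤ a1+…+a5=28.716 → R5 fires; Y=8 X=11 D=2
Draw 6: a1=9.592, a2=2.222, a3=4.356, a4=1.904, a5=3.984, a0=22.058; τ=−ln(0.3692)/22.058=0.045 → t=0.194; u2·a0=0.5804·22.058=12.802; a1+a2=11.814 < 12.802 ≤ a1+…+a3=16.170 → R3 fires; Y=10 X=10 D=1
Draw 7: a1=10.900, a2=1.010, a3=1.980, a4=1.190, a5=2.490, a0=17.570; τ=−ln(0.8637)/17.570=0.008 → t=0.202; u2·a0=0.0758·17.570=1.332 ≤ a1=10.900 → R1 fires; Y=9 X=11 D=3
Draw 8: a1=10.791, a2=3.333, a3=6.534, a4=3.213, a5=6.723, a0=30.594; τ=−ln(0.0071)/30.594=0.162 → t=0.364 > T=0.35: stop.
D first becomes ≤ 5 when it reaches 5 at the event at t=0.084.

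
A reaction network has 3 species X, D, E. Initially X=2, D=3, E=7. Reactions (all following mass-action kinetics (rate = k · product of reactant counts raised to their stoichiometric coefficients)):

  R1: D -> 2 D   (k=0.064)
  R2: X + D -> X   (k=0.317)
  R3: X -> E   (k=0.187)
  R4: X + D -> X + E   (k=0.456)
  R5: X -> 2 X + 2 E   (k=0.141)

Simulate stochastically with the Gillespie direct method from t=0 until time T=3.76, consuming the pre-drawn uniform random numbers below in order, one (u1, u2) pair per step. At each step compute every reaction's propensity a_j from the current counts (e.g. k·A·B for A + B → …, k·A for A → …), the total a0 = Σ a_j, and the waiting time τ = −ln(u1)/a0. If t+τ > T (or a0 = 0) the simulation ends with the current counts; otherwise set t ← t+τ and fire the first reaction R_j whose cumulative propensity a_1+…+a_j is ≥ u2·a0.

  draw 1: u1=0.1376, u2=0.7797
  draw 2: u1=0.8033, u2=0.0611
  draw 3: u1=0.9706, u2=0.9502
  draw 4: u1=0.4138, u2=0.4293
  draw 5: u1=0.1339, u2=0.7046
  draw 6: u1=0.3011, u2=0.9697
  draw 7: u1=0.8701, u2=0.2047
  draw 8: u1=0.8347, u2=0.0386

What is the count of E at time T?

E at T = 15

t=0.000: X=2 D=3 E=7
Draw 1: a1=0.192, a2=1.902, a3=0.374, a4=2.736, a5=0.282, a0=5.486; τ=−ln(0.1376)/5.486=0.362 → t=0.362; u2·a0=0.7797·5.486=4.277; a1+…+a3=2.468 < 4.277 ≤ a1+…+a4=5.204 → R4 fires; X=2 D=2 E=8
Draw 2: a1=0.128, a2=1.268, a3=0.374, a4=1.824, a5=0.282, a0=3.876; τ=−ln(0.8033)/3.876=0.057 → t=0.418; u2·a0=0.0611·3.876=0.237; a1=0.128 < 0.237 ≤ a1+a2=1.396 → R2 fires; X=2 D=1 E=8
Draw 3: a1=0.064, a2=0.634, a3=0.374, a4=0.912, a5=0.282, a0=2.266; τ=−ln(0.9706)/2.266=0.013 → t=0.431; u2·a0=0.9502·2.266=2.153; a1+…+a4=1.984 < 2.153 ≤ a1+…+a5=2.266 → R5 fires; X=3 D=1 E=10
Draw 4: a1=0.064, a2=0.951, a3=0.561, a4=1.368, a5=0.423, a0=3.367; τ=−ln(0.4138)/3.367=0.262 → t=0.693; u2·a0=0.4293·3.367=1.445; a1+a2=1.015 < 1.445 ≤ a1+…+a3=1.576 → R3 fires; X=2 D=1 E=11
Draw 5: a1=0.064, a2=0.634, a3=0.374, a4=0.912, a5=0.282, a0=2.266; τ=−ln(0.1339)/2.266=0.887 → t=1.581; u2·a0=0.7046·2.266=1.597; a1+…+a3=1.072 < 1.597 ≤ a1+…+a4=1.984 → R4 fires; X=2 D=0 E=12
Draw 6: a1=0.000, a2=0.000, a3=0.374, a4=0.000, a5=0.282, a0=0.656; τ=−ln(0.3011)/0.656=1.830 → t=3.410; u2·a0=0.9697·0.656=0.636; a1+…+a4=0.374 < 0.636 ≤ a1+…+a5=0.656 → R5 fires; X=3 D=0 E=14
Draw 7: a1=0.000, a2=0.000, a3=0.561, a4=0.000, a5=0.423, a0=0.984; τ=−ln(0.8701)/0.984=0.141 → t=3.552; u2·a0=0.2047·0.984=0.201; a1+a2=0.000 < 0.201 ≤ a1+…+a3=0.561 → R3 fires; X=2 D=0 E=15
Draw 8: a1=0.000, a2=0.000, a3=0.374, a4=0.000, a5=0.282, a0=0.656; τ=−ln(0.8347)/0.656=0.275 → t=3.827 > T=3.76: stop.
Read off E at T=3.76: 15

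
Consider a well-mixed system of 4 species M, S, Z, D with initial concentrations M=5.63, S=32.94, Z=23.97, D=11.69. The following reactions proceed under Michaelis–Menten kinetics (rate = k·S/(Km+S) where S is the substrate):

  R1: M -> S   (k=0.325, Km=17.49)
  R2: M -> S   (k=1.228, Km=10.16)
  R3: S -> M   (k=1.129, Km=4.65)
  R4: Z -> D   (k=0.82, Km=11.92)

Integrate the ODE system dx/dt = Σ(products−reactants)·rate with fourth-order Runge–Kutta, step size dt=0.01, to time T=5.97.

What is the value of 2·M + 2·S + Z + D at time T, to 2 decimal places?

Value at T = 112.80

Check how each reaction changes W = 2·M + 2·S + Z + D (weight of products minus weight of reactants):
R1: M -> S: (2·1) − (2·1) = 2 − 2 = 0
R2: M -> S: (2·1) − (2·1) = 2 − 2 = 0
R3: S -> M: (2·1) − (2·1) = 2 − 2 = 0
R4: Z -> D: (1·1) − (1·1) = 1 − 1 = 0
Every reaction leaves W unchanged, so W is conserved and no simulation is needed: W(T) = W(0) = 2·5.63 + 2·32.94 + 23.97 + 11.69 = 112.80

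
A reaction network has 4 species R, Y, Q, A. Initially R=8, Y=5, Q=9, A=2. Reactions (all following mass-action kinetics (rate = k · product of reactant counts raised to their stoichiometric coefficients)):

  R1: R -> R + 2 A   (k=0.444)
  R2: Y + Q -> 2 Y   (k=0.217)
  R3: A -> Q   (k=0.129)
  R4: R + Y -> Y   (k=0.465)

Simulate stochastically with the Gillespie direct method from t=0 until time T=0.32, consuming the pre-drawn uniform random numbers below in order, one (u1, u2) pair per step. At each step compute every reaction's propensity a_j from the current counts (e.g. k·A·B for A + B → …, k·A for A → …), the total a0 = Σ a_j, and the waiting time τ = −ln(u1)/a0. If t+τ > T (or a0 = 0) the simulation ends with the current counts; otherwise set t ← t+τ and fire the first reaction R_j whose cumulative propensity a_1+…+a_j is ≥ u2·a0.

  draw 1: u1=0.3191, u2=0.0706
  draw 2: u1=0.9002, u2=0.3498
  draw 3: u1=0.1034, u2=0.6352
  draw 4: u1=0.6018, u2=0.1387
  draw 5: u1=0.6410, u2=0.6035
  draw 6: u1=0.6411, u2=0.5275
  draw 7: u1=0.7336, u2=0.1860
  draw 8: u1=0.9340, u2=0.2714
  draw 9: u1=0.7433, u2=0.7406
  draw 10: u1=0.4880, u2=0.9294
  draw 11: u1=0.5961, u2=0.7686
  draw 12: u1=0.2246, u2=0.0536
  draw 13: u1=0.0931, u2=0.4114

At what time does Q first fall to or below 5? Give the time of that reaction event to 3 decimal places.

t=0.000: R=8 Y=5 Q=9 A=2
Draw 1: a1=3.552, a2=9.765, a3=0.258, a4=18.600, a0=32.175; τ=−ln(0.3191)/32.175=0.036 → t=0.036; u2·a0=0.0706·32.175=2.272 ≤ a1=3.552 → R1 fires; R=8 Y=5 Q=9 A=4
Draw 2: a1=3.552, a2=9.765, a3=0.516, a4=18.600, a0=32.433; τ=−ln(0.9002)/32.433=0.003 → t=0.039; u2·a0=0.3498·32.433=11.345; a1=3.552 < 11.345 ≤ a1+a2=13.317 → R2 fires; R=8 Y=6 Q=8 A=4
Draw 3: a1=3.552, a2=10.416, a3=0.516, a4=22.320, a0=36.804; τ=−ln(0.1034)/36.804=0.062 → t=0.100; u2·a0=0.6352·36.804=23.378; a1+…+a3=14.484 < 23.378 ≤ a1+…+a4=36.804 → R4 fires; R=7 Y=6 Q=8 A=4
Draw 4: a1=3.108, a2=10.416, a3=0.516, a4=19.530, a0=33.570; τ=−ln(0.6018)/33.570=0.015 → t=0.116; u2·a0=0.1387·33.570=4.656; a1=3.108 < 4.656 ≤ a1+a2=13.524 → R2 fires; R=7 Y=7 Q=7 A=4
Draw 5: a1=3.108, a2=10.633, a3=0.516, a4=22.785, a0=37.042; τ=−ln(0.6410)/37.042=0.012 → t=0.128; u2·a0=0.6035·37.042=22.355; a1+…+a3=14.257 < 22.355 ≤ a1+…+a4=37.042 → R4 fires; R=6 Y=7 Q=7 A=4
Draw 6: a1=2.664, a2=10.633, a3=0.516, a4=19.530, a0=33.343; τ=−ln(0.6411)/33.343=0.013 → t=0.141; u2·a0=0.5275·33.343=17.588; a1+…+a3=13.813 < 17.588 ≤ a1+…+a4=33.343 → R4 fires; R=5 Y=7 Q=7 A=4
Draw 7: a1=2.220, a2=10.633, a3=0.516, a4=16.275, a0=29.644; τ=−ln(0.7336)/29.644=0.010 → t=0.151; u2·a0=0.1860·29.644=5.514; a1=2.220 < 5.514 ≤ a1+a2=12.853 → R2 fires; R=5 Y=8 Q=6 A=4
Draw 8: a1=2.220, a2=10.416, a3=0.516, a4=18.600, a0=31.752; τ=−ln(0.9340)/31.752=0.002 → t=0.153; u2·a0=0.2714·31.752=8.617; a1=2.220 < 8.617 ≤ a1+a2=12.636 → R2 fires; R=5 Y=9 Q=5 A=4
Draw 9: a1=2.220, a2=9.765, a3=0.516, a4=20.925, a0=33.426; τ=−ln(0.7433)/33.426=0.009 → t=0.162; u2·a0=0.7406·33.426=24.755; a1+…+a3=12.501 < 24.755 ≤ a1+…+a4=33.426 → R4 fires; R=4 Y=9 Q=5 A=4
Draw 10: a1=1.776, a2=9.765, a3=0.516, a4=16.740, a0=28.797; τ=−ln(0.4880)/28.797=0.025 → t=0.187; u2·a0=0.9294·28.797=26.764; a1+…+a3=12.057 < 26.764 ≤ a1+…+a4=28.797 → R4 fires; R=3 Y=9 Q=5 A=4
Draw 11: a1=1.332, a2=9.765, a3=0.516, a4=12.555, a0=24.168; τ=−ln(0.5961)/24.168=0.021 → t=0.209; u2·a0=0.7686·24.168=18.576; a1+…+a3=11.613 < 18.576 ≤ a1+…+a4=24.168 → R4 fires; R=2 Y=9 Q=5 A=4
Draw 12: a1=0.888, a2=9.765, a3=0.516, a4=8.370, a0=19.539; τ=−ln(0.2246)/19.539=0.076 → t=0.285; u2·a0=0.0536·19.539=1.047; a1=0.888 < 1.047 ≤ a1+a2=10.653 → R2 fires; R=2 Y=10 Q=4 A=4
Draw 13: a1=0.888, a2=8.680, a3=0.516, a4=9.300, a0=19.384; τ=−ln(0.0931)/19.384=0.122 → t=0.408 > T=0.32: stop.
Q first becomes ≤ 5 when it reaches 5 at the event at t=0.153.

Threshold first reached at t = 0.153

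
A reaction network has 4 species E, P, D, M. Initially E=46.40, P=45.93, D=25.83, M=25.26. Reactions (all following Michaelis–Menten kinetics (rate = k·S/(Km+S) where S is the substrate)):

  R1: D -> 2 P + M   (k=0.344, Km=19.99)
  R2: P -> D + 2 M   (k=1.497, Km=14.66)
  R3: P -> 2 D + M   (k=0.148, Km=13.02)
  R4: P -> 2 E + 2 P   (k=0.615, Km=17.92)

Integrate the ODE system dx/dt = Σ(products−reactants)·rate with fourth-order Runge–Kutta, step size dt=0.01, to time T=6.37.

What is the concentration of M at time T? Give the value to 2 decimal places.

RK4 with dt=0.01: 637 steps to T=6.37. Trajectory (selected grid times):
t=0.00: E=46.40 P=45.93 D=25.83 M=25.26
t=0.71: E=47.03 P=45.63 D=26.66 M=27.09
t=1.42: E=47.65 P=45.34 D=27.49 M=28.92
t=2.12: E=48.27 P=45.06 D=28.30 M=30.72
t=2.83: E=48.89 P=44.78 D=29.12 M=32.55
t=3.54: E=49.52 P=44.50 D=29.94 M=34.38
t=4.25: E=50.14 P=44.22 D=30.75 M=36.21
t=4.95: E=50.75 P=43.96 D=31.55 M=38.00
t=5.66: E=51.37 P=43.69 D=32.36 M=39.83
t=6.37: E=51.99 P=43.43 D=33.16 M=41.65
Read off M at T=6.37: 41.65

M at T = 41.65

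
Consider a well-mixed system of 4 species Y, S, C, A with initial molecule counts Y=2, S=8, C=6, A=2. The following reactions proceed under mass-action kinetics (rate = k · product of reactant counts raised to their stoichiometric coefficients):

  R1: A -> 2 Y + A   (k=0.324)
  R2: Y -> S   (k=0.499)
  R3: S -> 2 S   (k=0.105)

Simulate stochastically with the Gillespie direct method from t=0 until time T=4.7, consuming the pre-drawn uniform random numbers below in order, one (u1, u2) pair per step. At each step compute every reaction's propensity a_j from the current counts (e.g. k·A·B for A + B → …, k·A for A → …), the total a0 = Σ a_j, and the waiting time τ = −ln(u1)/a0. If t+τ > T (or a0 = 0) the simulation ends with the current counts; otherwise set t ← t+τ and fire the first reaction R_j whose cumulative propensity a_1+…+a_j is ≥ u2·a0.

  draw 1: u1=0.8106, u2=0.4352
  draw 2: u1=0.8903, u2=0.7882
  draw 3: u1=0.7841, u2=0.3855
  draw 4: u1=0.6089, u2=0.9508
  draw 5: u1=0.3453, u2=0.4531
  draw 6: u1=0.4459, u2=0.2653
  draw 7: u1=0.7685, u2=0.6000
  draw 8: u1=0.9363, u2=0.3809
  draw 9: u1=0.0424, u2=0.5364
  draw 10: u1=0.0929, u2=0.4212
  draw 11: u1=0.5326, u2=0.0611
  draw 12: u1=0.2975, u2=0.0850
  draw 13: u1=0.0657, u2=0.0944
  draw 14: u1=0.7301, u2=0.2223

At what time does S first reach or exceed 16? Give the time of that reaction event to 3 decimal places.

Threshold first reached at t = 2.754

t=0.000: Y=2 S=8 C=6 A=2
Draw 1: a1=0.648, a2=0.998, a3=0.840, a0=2.486; τ=−ln(0.8106)/2.486=0.084 → t=0.084; u2·a0=0.4352·2.486=1.082; a1=0.648 < 1.082 ≤ a1+a2=1.646 → R2 fires; Y=1 S=9 C=6 A=2
Draw 2: a1=0.648, a2=0.499, a3=0.945, a0=2.092; τ=−ln(0.8903)/2.092=0.056 → t=0.140; u2·a0=0.7882·2.092=1.649; a1+a2=1.147 < 1.649 ≤ a1+…+a3=2.092 → R3 fires; Y=1 S=10 C=6 A=2
Draw 3: a1=0.648, a2=0.499, a3=1.050, a0=2.197; τ=−ln(0.7841)/2.197=0.111 → t=0.251; u2·a0=0.3855·2.197=0.847; a1=0.648 < 0.847 ≤ a1+a2=1.147 → R2 fires; Y=0 S=11 C=6 A=2
Draw 4: a1=0.648, a2=0.000, a3=1.155, a0=1.803; τ=−ln(0.6089)/1.803=0.275 → t=0.526; u2·a0=0.9508·1.803=1.714; a1+a2=0.648 < 1.714 ≤ a1+…+a3=1.803 → R3 fires; Y=0 S=12 C=6 A=2
Draw 5: a1=0.648, a2=0.000, a3=1.260, a0=1.908; τ=−ln(0.3453)/1.908=0.557 → t=1.083; u2·a0=0.4531·1.908=0.865; a1+a2=0.648 < 0.865 ≤ a1+…+a3=1.908 → R3 fires; Y=0 S=13 C=6 A=2
Draw 6: a1=0.648, a2=0.000, a3=1.365, a0=2.013; τ=−ln(0.4459)/2.013=0.401 → t=1.484; u2·a0=0.2653·2.013=0.534 ≤ a1=0.648 → R1 fires; Y=2 S=13 C=6 A=2
Draw 7: a1=0.648, a2=0.998, a3=1.365, a0=3.011; τ=−ln(0.7685)/3.011=0.087 → t=1.572; u2·a0=0.6000·3.011=1.807; a1+a2=1.646 < 1.807 ≤ a1+…+a3=3.011 → R3 fires; Y=2 S=14 C=6 A=2
Draw 8: a1=0.648, a2=0.998, a3=1.470, a0=3.116; τ=−ln(0.9363)/3.116=0.021 → t=1.593; u2·a0=0.3809·3.116=1.187; a1=0.648 < 1.187 ≤ a1+a2=1.646 → R2 fires; Y=1 S=15 C=6 A=2
Draw 9: a1=0.648, a2=0.499, a3=1.575, a0=2.722; τ=−ln(0.0424)/2.722=1.161 → t=2.754; u2·a0=0.5364·2.722=1.460; a1+a2=1.147 < 1.460 ≤ a1+…+a3=2.722 → R3 fires; Y=1 S=16 C=6 A=2
Draw 10: a1=0.648, a2=0.499, a3=1.680, a0=2.827; τ=−ln(0.0929)/2.827=0.841 → t=3.595; u2·a0=0.4212·2.827=1.191; a1+a2=1.147 < 1.191 ≤ a1+…+a3=2.827 → R3 fires; Y=1 S=17 C=6 A=2
Draw 11: a1=0.648, a2=0.499, a3=1.785, a0=2.932; τ=−ln(0.5326)/2.932=0.215 → t=3.810; u2·a0=0.0611·2.932=0.179 ≤ a1=0.648 → R1 fires; Y=3 S=17 C=6 A=2
Draw 12: a1=0.648, a2=1.497, a3=1.785, a0=3.930; τ=−ln(0.2975)/3.930=0.308 → t=4.118; u2·a0=0.0850·3.930=0.334 ≤ a1=0.648 → R1 fires; Y=5 S=17 C=6 A=2
Draw 13: a1=0.648, a2=2.495, a3=1.785, a0=4.928; τ=−ln(0.0657)/4.928=0.552 → t=4.670; u2·a0=0.0944·4.928=0.465 ≤ a1=0.648 → R1 fires; Y=7 S=17 C=6 A=2
Draw 14: a1=0.648, a2=3.493, a3=1.785, a0=5.926; τ=−ln(0.7301)/5.926=0.053 → t=4.724 > T=4.7: stop.
S first becomes ≥ 16 when it reaches 16 at the event at t=2.754.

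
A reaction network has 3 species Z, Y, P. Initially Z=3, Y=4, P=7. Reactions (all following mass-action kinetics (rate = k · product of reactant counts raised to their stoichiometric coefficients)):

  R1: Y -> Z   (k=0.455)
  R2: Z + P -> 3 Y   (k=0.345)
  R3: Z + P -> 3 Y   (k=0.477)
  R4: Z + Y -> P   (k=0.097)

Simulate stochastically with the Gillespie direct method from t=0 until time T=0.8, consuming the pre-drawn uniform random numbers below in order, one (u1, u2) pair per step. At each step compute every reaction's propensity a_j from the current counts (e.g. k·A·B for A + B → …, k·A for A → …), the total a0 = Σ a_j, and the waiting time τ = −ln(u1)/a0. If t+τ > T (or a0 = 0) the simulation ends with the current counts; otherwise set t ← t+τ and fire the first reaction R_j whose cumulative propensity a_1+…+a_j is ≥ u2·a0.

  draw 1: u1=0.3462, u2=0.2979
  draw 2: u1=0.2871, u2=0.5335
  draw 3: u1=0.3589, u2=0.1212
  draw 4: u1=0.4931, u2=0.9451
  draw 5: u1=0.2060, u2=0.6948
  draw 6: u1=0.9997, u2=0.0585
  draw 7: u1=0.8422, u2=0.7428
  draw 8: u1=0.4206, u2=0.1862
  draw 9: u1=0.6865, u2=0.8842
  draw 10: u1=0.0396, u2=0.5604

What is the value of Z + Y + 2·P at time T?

Value at T = 21

Check how each reaction changes W = Z + Y + 2·P (weight of products minus weight of reactants):
R1: Y -> Z: (1·1) − (1·1) = 1 − 1 = 0
R2: Z + P -> 3 Y: (1·3) − (1·1 + 2·1) = 3 − 3 = 0
R3: Z + P -> 3 Y: (1·3) − (1·1 + 2·1) = 3 − 3 = 0
R4: Z + Y -> P: (2·1) − (1·1 + 1·1) = 2 − 2 = 0
Every reaction leaves W unchanged, so W is conserved and no simulation is needed: W(T) = W(0) = 3 + 4 + 2·7 = 21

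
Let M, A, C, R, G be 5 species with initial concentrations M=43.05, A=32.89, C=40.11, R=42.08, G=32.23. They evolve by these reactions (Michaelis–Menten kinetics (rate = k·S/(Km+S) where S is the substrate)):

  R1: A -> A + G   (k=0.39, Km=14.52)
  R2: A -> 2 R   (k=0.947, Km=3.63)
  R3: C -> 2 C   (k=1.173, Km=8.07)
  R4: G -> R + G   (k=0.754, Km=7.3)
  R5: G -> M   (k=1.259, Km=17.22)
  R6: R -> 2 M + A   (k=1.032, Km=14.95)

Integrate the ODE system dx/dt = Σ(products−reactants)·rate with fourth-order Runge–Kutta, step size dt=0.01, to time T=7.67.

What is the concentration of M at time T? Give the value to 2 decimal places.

M at T = 61.25

RK4 with dt=0.01: 767 steps to T=7.67. Trajectory (selected grid times):
t=0.00: M=43.05 A=32.89 C=40.11 R=42.08 G=32.23
t=0.85: M=45.05 A=32.82 C=40.94 R=43.40 G=31.76
t=1.70: M=47.05 A=32.75 C=41.78 R=44.72 G=31.30
t=2.56: M=49.08 A=32.68 C=42.62 R=46.04 G=30.84
t=3.41: M=51.09 A=32.62 C=43.46 R=47.34 G=30.38
t=4.26: M=53.11 A=32.56 C=44.30 R=48.64 G=29.93
t=5.11: M=55.14 A=32.51 C=45.15 R=49.93 G=29.48
t=5.97: M=57.19 A=32.47 C=46.01 R=51.23 G=29.03
t=6.82: M=59.22 A=32.42 C=46.86 R=52.50 G=28.59
t=7.67: M=61.25 A=32.38 C=47.71 R=53.78 G=28.15
Read off M at T=7.67: 61.25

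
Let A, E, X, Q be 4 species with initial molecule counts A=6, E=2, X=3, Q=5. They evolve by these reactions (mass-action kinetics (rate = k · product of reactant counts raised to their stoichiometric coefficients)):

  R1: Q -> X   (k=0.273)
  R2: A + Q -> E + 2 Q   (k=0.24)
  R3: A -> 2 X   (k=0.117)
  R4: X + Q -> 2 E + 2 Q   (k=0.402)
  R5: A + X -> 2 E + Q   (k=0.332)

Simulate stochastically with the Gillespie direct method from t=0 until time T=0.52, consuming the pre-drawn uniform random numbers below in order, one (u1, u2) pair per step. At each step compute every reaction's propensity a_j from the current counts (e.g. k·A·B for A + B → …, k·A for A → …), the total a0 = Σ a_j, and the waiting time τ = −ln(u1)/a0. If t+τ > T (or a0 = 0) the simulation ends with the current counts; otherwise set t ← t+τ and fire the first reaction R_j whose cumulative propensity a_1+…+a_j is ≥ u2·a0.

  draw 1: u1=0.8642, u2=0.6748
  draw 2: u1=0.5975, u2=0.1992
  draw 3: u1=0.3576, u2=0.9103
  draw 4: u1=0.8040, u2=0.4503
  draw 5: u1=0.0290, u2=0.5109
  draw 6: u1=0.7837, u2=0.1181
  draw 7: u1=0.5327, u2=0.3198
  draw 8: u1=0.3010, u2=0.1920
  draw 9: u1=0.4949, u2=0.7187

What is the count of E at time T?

t=0.000: A=6 E=2 X=3 Q=5
Draw 1: a1=1.365, a2=7.200, a3=0.702, a4=6.030, a5=5.976, a0=21.273; τ=−ln(0.8642)/21.273=0.007 → t=0.007; u2·a0=0.6748·21.273=14.355; a1+…+a3=9.267 < 14.355 ≤ a1+…+a4=15.297 → R4 fires; A=6 E=4 X=2 Q=6
Draw 2: a1=1.638, a2=8.640, a3=0.702, a4=4.824, a5=3.984, a0=19.788; τ=−ln(0.5975)/19.788=0.026 → t=0.033; u2·a0=0.1992·19.788=3.942; a1=1.638 < 3.942 ≤ a1+a2=10.278 → R2 fires; A=5 E=5 X=2 Q=7
Draw 3: a1=1.911, a2=8.400, a3=0.585, a4=5.628, a5=3.320, a0=19.844; τ=−ln(0.3576)/19.844=0.052 → t=0.085; u2·a0=0.9103·19.844=18.064; a1+…+a4=16.524 < 18.064 ≤ a1+…+a5=19.844 → R5 fires; A=4 E=7 X=1 Q=8
Draw 4: a1=2.184, a2=7.680, a3=0.468, a4=3.216, a5=1.328, a0=14.876; τ=−ln(0.8040)/14.876=0.015 → t=0.099; u2·a0=0.4503·14.876=6.699; a1=2.184 < 6.699 ≤ a1+a2=9.864 → R2 fires; A=3 E=8 X=1 Q=9
Draw 5: a1=2.457, a2=6.480, a3=0.351, a4=3.618, a5=0.996, a0=13.902; τ=−ln(0.0290)/13.902=0.255 → t=0.354; u2·a0=0.5109·13.902=7.103; a1=2.457 < 7.103 ≤ a1+a2=8.937 → R2 fires; A=2 E=9 X=1 Q=10
Draw 6: a1=2.730, a2=4.800, a3=0.234, a4=4.020, a5=0.664, a0=12.448; τ=−ln(0.7837)/12.448=0.020 → t=0.374; u2·a0=0.1181·12.448=1.470 ≤ a1=2.730 → R1 fires; A=2 E=9 X=2 Q=9
Draw 7: a1=2.457, a2=4.320, a3=0.234, a4=7.236, a5=1.328, a0=15.575; τ=−ln(0.5327)/15.575=0.040 → t=0.414; u2·a0=0.3198·15.575=4.981; a1=2.457 < 4.981 ≤ a1+a2=6.777 → R2 fires; A=1 E=10 X=2 Q=10
Draw 8: a1=2.730, a2=2.400, a3=0.117, a4=8.040, a5=0.664, a0=13.951; τ=−ln(0.3010)/13.951=0.086 → t=0.500; u2·a0=0.1920·13.951=2.679 ≤ a1=2.730 → R1 fires; A=1 E=10 X=3 Q=9
Draw 9: a1=2.457, a2=2.160, a3=0.117, a4=10.854, a5=0.996, a0=16.584; τ=−ln(0.4949)/16.584=0.042 → t=0.543 > T=0.52: stop.
Read off E at T=0.52: 10

E at T = 10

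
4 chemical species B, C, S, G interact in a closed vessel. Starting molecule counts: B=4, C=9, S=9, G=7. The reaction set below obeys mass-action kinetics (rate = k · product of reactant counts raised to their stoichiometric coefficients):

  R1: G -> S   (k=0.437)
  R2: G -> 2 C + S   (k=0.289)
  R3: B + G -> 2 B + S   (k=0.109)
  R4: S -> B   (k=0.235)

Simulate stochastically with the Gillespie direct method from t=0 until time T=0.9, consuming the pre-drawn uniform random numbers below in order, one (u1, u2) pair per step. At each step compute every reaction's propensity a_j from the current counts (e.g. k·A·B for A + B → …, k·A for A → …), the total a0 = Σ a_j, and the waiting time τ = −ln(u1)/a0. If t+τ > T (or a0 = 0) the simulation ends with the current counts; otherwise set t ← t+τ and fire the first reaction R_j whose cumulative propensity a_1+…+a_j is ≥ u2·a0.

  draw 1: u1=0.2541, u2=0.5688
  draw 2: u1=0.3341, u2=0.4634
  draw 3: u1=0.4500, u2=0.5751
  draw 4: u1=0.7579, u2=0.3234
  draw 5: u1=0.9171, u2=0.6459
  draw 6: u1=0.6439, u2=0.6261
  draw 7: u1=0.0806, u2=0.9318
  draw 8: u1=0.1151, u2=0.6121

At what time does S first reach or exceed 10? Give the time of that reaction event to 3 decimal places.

t=0.000: B=4 C=9 S=9 G=7
Draw 1: a1=3.059, a2=2.023, a3=3.052, a4=2.115, a0=10.249; τ=−ln(0.2541)/10.249=0.134 → t=0.134; u2·a0=0.5688·10.249=5.830; a1+a2=5.082 < 5.830 ≤ a1+…+a3=8.134 → R3 fires; B=5 C=9 S=10 G=6
Draw 2: a1=2.622, a2=1.734, a3=3.270, a4=2.350, a0=9.976; τ=−ln(0.3341)/9.976=0.110 → t=0.244; u2·a0=0.4634·9.976=4.623; a1+a2=4.356 < 4.623 ≤ a1+…+a3=7.626 → R3 fires; B=6 C=9 S=11 G=5
Draw 3: a1=2.185, a2=1.445, a3=3.270, a4=2.585, a0=9.485; τ=−ln(0.4500)/9.485=0.084 → t=0.328; u2·a0=0.5751·9.485=5.455; a1+a2=3.630 < 5.455 ≤ a1+…+a3=6.900 → R3 fires; B=7 C=9 S=12 G=4
Draw 4: a1=1.748, a2=1.156, a3=3.052, a4=2.820, a0=8.776; τ=−ln(0.7579)/8.776=0.032 → t=0.359; u2·a0=0.3234·8.776=2.838; a1=1.748 < 2.838 ≤ a1+a2=2.904 → R2 fires; B=7 C=11 S=13 G=3
Draw 5: a1=1.311, a2=0.867, a3=2.289, a4=3.055, a0=7.522; τ=−ln(0.9171)/7.522=0.012 → t=0.371; u2·a0=0.6459·7.522=4.858; a1+…+a3=4.467 < 4.858 ≤ a1+…+a4=7.522 → R4 fires; B=8 C=11 S=12 G=3
Draw 6: a1=1.311, a2=0.867, a3=2.616, a4=2.820, a0=7.614; τ=−ln(0.6439)/7.614=0.058 → t=0.429; u2·a0=0.6261·7.614=4.767; a1+a2=2.178 < 4.767 ≤ a1+…+a3=4.794 → R3 fires; B=9 C=11 S=13 G=2
Draw 7: a1=0.874, a2=0.578, a3=1.962, a4=3.055, a0=6.469; τ=−ln(0.0806)/6.469=0.389 → t=0.818; u2·a0=0.9318·6.469=6.028; a1+…+a3=3.414 < 6.028 ≤ a1+…+a4=6.469 → R4 fires; B=10 C=11 S=12 G=2
Draw 8: a1=0.874, a2=0.578, a3=2.180, a4=2.820, a0=6.452; τ=−ln(0.1151)/6.452=0.335 → t=1.153 > T=0.9: stop.
S first becomes ≥ 10 when it reaches 10 at the event at t=0.134.

Threshold first reached at t = 0.134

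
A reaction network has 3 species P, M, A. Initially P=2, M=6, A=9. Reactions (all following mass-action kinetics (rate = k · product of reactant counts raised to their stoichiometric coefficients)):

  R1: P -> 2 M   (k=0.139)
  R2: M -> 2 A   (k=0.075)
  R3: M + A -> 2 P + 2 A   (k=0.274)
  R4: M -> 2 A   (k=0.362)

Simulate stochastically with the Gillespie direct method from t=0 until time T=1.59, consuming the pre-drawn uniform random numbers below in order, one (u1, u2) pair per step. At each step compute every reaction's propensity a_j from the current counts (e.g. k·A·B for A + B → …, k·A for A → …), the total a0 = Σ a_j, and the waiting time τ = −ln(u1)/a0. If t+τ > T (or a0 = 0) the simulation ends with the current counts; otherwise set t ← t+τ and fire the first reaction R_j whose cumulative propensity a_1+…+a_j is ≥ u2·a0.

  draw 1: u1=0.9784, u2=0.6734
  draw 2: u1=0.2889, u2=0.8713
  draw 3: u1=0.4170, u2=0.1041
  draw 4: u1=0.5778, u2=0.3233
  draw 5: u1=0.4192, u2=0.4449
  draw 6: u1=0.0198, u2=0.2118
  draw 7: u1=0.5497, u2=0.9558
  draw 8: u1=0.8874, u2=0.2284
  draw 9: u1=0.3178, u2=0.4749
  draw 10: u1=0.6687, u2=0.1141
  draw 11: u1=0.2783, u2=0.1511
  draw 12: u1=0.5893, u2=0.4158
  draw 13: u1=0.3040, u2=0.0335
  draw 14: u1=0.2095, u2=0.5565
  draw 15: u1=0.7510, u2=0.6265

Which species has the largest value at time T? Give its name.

Dominant species at T: A

t=0.000: P=2 M=6 A=9
Draw 1: a1=0.278, a2=0.450, a3=14.796, a4=2.172, a0=17.696; τ=−ln(0.9784)/17.696=0.001 → t=0.001; u2·a0=0.6734·17.696=11.916; a1+a2=0.728 < 11.916 ≤ a1+…+a3=15.524 → R3 fires; P=4 M=5 A=10
Draw 2: a1=0.556, a2=0.375, a3=13.700, a4=1.810, a0=16.441; τ=−ln(0.2889)/16.441=0.076 → t=0.077; u2·a0=0.8713·16.441=14.325; a1+a2=0.931 < 14.325 ≤ a1+…+a3=14.631 → R3 fires; P=6 M=4 A=11
Draw 3: a1=0.834, a2=0.300, a3=12.056, a4=1.448, a0=14.638; τ=−ln(0.4170)/14.638=0.060 → t=0.137; u2·a0=0.1041·14.638=1.524; a1+a2=1.134 < 1.524 ≤ a1+…+a3=13.190 → R3 fires; P=8 M=3 A=12
Draw 4: a1=1.112, a2=0.225, a3=9.864, a4=1.086, a0=12.287; τ=−ln(0.5778)/12.287=0.045 → t=0.181; u2·a0=0.3233·12.287=3.972; a1+a2=1.337 < 3.972 ≤ a1+…+a3=11.201 → R3 fires; P=10 M=2 A=13
Draw 5: a1=1.390, a2=0.150, a3=7.124, a4=0.724, a0=9.388; τ=−ln(0.4192)/9.388=0.093 → t=0.274; u2·a0=0.4449·9.388=4.177; a1+a2=1.540 < 4.177 ≤ a1+…+a3=8.664 → R3 fires; P=12 M=1 A=14
Draw 6: a1=1.668, a2=0.075, a3=3.836, a4=0.362, a0=5.941; τ=−ln(0.0198)/5.941=0.660 → t=0.934; u2·a0=0.2118·5.941=1.258 ≤ a1=1.668 → R1 fires; P=11 M=3 A=14
Draw 7: a1=1.529, a2=0.225, a3=11.508, a4=1.086, a0=14.348; τ=−ln(0.5497)/14.348=0.042 → t=0.976; u2·a0=0.9558·14.348=13.714; a1+…+a3=13.262 < 13.714 ≤ a1+…+a4=14.348 → R4 fires; P=11 M=2 A=16
Draw 8: a1=1.529, a2=0.150, a3=8.768, a4=0.724, a0=11.171; τ=−ln(0.8874)/11.171=0.011 → t=0.986; u2·a0=0.2284·11.171=2.551; a1+a2=1.679 < 2.551 ≤ a1+…+a3=10.447 → R3 fires; P=13 M=1 A=17
Draw 9: a1=1.807, a2=0.075, a3=4.658, a4=0.362, a0=6.902; τ=−ln(0.3178)/6.902=0.166 → t=1.152; u2·a0=0.4749·6.902=3.278; a1+a2=1.882 < 3.278 ≤ a1+…+a3=6.540 → R3 fires; P=15 M=0 A=18
Draw 10: a1=2.085, a2=0.000, a3=0.000, a4=0.000, a0=2.085; τ=−ln(0.6687)/2.085=0.193 → t=1.345; u2·a0=0.1141·2.085=0.238 ≤ a1=2.085 → R1 fires; P=14 M=2 A=18
Draw 11: a1=1.946, a2=0.150, a3=9.864, a4=0.724, a0=12.684; τ=−ln(0.2783)/12.684=0.101 → t=1.446; u2·a0=0.1511·12.684=1.917 ≤ a1=1.946 → R1 fires; P=13 M=4 A=18
Draw 12: a1=1.807, a2=0.300, a3=19.728, a4=1.448, a0=23.283; τ=−ln(0.5893)/23.283=0.023 → t=1.469; u2·a0=0.4158·23.283=9.681; a1+a2=2.107 < 9.681 ≤ a1+…+a3=21.835 → R3 fires; P=15 M=3 A=19
Draw 13: a1=2.085, a2=0.225, a3=15.618, a4=1.086, a0=19.014; τ=−ln(0.3040)/19.014=0.063 → t=1.532; u2·a0=0.0335·19.014=0.637 ≤ a1=2.085 → R1 fires; P=14 M=5 A=19
Draw 14: a1=1.946, a2=0.375, a3=26.030, a4=1.810, a0=30.161; τ=−ln(0.2095)/30.161=0.052 → t=1.583; u2·a0=0.5565·30.161=16.785; a1+a2=2.321 < 16.785 ≤ a1+…+a3=28.351 → R3 fires; P=16 M=4 A=20
Draw 15: a1=2.224, a2=0.300, a3=21.920, a4=1.448, a0=25.892; τ=−ln(0.7510)/25.892=0.011 → t=1.594 > T=1.59: stop.
At T=1.59: P=16 M=4 A=20; the largest is A.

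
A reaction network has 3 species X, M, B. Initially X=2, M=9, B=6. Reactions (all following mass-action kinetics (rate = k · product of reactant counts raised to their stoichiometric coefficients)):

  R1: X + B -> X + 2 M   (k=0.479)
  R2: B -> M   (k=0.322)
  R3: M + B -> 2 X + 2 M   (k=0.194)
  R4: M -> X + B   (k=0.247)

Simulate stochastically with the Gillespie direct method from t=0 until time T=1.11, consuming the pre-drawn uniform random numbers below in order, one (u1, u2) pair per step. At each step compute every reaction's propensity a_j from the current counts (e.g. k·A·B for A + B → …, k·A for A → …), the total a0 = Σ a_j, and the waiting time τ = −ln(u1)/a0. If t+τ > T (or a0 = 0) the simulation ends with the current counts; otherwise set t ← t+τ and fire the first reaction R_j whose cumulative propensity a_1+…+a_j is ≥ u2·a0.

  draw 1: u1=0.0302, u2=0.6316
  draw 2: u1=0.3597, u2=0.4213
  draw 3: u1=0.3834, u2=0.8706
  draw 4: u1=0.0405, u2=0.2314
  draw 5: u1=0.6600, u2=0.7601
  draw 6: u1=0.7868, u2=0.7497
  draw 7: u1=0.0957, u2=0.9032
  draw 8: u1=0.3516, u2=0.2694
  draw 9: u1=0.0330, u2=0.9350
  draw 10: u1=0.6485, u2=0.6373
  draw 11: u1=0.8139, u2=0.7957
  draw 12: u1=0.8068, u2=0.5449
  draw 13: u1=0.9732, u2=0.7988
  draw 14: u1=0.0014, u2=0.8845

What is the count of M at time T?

t=0.000: X=2 M=9 B=6
Draw 1: a1=5.748, a2=1.932, a3=10.476, a4=2.223, a0=20.379; τ=−ln(0.0302)/20.379=0.172 → t=0.172; u2·a0=0.6316·20.379=12.871; a1+a2=7.680 < 12.871 ≤ a1+…+a3=18.156 → R3 fires; X=4 M=10 B=5
Draw 2: a1=9.580, a2=1.610, a3=9.700, a4=2.470, a0=23.360; τ=−ln(0.3597)/23.360=0.044 → t=0.216; u2·a0=0.4213·23.360=9.842; a1=9.580 < 9.842 ≤ a1+a2=11.190 → R2 fires; X=4 M=11 B=4
Draw 3: a1=7.664, a2=1.288, a3=8.536, a4=2.717, a0=20.205; τ=−ln(0.3834)/20.205=0.047 → t=0.263; u2·a0=0.8706·20.205=17.590; a1+…+a3=17.488 < 17.590 ≤ a1+…+a4=20.205 → R4 fires; X=5 M=10 B=5
Draw 4: a1=11.975, a2=1.610, a3=9.700, a4=2.470, a0=25.755; τ=−ln(0.0405)/25.755=0.124 → t=0.387; u2·a0=0.2314·25.755=5.960 ≤ a1=11.975 → R1 fires; X=5 M=12 B=4
Draw 5: a1=9.580, a2=1.288, a3=9.312, a4=2.964, a0=23.144; τ=−ln(0.6600)/23.144=0.018 → t=0.405; u2·a0=0.7601·23.144=17.592; a1+a2=10.868 < 17.592 ≤ a1+…+a3=20.180 → R3 fires; X=7 M=13 B=3
Draw 6: a1=10.059, a2=0.966, a3=7.566, a4=3.211, a0=21.802; τ=−ln(0.7868)/21.802=0.011 → t=0.416; u2·a0=0.7497·21.802=16.345; a1+a2=11.025 < 16.345 ≤ a1+…+a3=18.591 → R3 fires; X=9 M=14 B=2
Draw 7: a1=8.622, a2=0.644, a3=5.432, a4=3.458, a0=18.156; τ=−ln(0.0957)/18.156=0.129 → t=0.546; u2·a0=0.9032·18.156=16.398; a1+…+a3=14.698 < 16.398 ≤ a1+…+a4=18.156 → R4 fires; X=10 M=13 B=3
Draw 8: a1=14.370, a2=0.966, a3=7.566, a4=3.211, a0=26.113; τ=−ln(0.3516)/26.113=0.040 → t=0.586; u2·a0=0.2694·26.113=7.035 ≤ a1=14.370 → R1 fires; X=10 M=15 B=2
Draw 9: a1=9.580, a2=0.644, a3=5.820, a4=3.705, a0=19.749; τ=−ln(0.0330)/19.749=0.173 → t=0.758; u2·a0=0.9350·19.749=18.465; a1+…+a3=16.044 < 18.465 ≤ a1+…+a4=19.749 → R4 fires; X=11 M=14 B=3
Draw 10: a1=15.807, a2=0.966, a3=8.148, a4=3.458, a0=28.379; τ=−ln(0.6485)/28.379=0.015 → t=0.774; u2·a0=0.6373·28.379=18.086; a1+a2=16.773 < 18.086 ≤ a1+…+a3=24.921 → R3 fires; X=13 M=15 B=2
Draw 11: a1=12.454, a2=0.644, a3=5.820, a4=3.705, a0=22.623; τ=−ln(0.8139)/22.623=0.009 → t=0.783; u2·a0=0.7957·22.623=18.001; a1+a2=13.098 < 18.001 ≤ a1+…+a3=18.918 → R3 fires; X=15 M=16 B=1
Draw 12: a1=7.185, a2=0.322, a3=3.104, a4=3.952, a0=14.563; τ=−ln(0.8068)/14.563=0.015 → t=0.798; u2·a0=0.5449·14.563=7.935; a1+a2=7.507 < 7.935 ≤ a1+…+a3=10.611 → R3 fires; X=17 M=17 B=0
Draw 13: a1=0.000, a2=0.000, a3=0.000, a4=4.199, a0=4.199; τ=−ln(0.9732)/4.199=0.006 → t=0.804; u2·a0=0.7988·4.199=3.354; a1+…+a3=0.000 < 3.354 ≤ a1+…+a4=4.199 → R4 fires; X=18 M=16 B=1
Draw 14: a1=8.622, a2=0.322, a3=3.104, a4=3.952, a0=16.000; τ=−ln(0.0014)/16.000=0.411 → t=1.215 > T=1.11: stop.
Read off M at T=1.11: 16

M at T = 16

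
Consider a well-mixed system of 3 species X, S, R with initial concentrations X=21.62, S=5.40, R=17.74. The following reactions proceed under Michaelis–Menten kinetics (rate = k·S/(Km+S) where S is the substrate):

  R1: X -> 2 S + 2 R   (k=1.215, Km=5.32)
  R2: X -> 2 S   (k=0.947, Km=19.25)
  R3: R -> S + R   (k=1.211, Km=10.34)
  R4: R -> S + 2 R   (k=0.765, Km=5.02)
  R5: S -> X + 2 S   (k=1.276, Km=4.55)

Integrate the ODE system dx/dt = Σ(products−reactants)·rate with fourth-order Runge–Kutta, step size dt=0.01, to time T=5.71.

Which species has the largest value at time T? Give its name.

RK4 with dt=0.01: 571 steps to T=5.71. Trajectory (selected grid times):
t=0.00: X=21.62 S=5.40 R=17.74
t=0.63: X=21.18 S=8.61 R=19.35
t=1.27: X=20.81 S=11.95 R=20.98
t=1.90: X=20.49 S=15.30 R=22.59
t=2.54: X=20.21 S=18.74 R=24.22
t=3.17: X=19.95 S=22.15 R=25.83
t=3.81: X=19.72 S=25.65 R=27.47
t=4.44: X=19.51 S=29.12 R=29.09
t=5.08: X=19.30 S=32.65 R=30.73
t=5.71: X=19.12 S=36.15 R=32.34
At T=5.71: X=19.12 S=36.15 R=32.34; the largest is S.

Dominant species at T: S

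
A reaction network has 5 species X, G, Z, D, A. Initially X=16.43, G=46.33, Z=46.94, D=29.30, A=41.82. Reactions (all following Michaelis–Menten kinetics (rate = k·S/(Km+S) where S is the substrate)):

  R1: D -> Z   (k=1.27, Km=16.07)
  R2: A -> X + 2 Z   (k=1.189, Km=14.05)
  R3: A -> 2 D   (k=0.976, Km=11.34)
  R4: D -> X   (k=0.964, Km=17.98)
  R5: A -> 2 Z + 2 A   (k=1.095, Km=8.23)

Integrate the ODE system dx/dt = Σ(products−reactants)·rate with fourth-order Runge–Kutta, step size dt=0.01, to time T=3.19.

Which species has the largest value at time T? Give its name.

Dominant species at T: Z

RK4 with dt=0.01: 319 steps to T=3.19. Trajectory (selected grid times):
t=0.00: X=16.43 G=46.33 Z=46.94 D=29.30 A=41.82
t=0.35: X=16.95 G=46.33 Z=48.49 D=29.34 A=41.56
t=0.71: X=17.49 G=46.33 Z=50.08 D=29.38 A=41.29
t=1.06: X=18.00 G=46.33 Z=51.63 D=29.42 A=41.03
t=1.42: X=18.54 G=46.33 Z=53.22 D=29.46 A=40.77
t=1.77: X=19.06 G=46.33 Z=54.76 D=29.50 A=40.51
t=2.13: X=19.59 G=46.33 Z=56.35 D=29.53 A=40.25
t=2.48: X=20.11 G=46.33 Z=57.89 D=29.57 A=39.99
t=2.84: X=20.64 G=46.33 Z=59.47 D=29.60 A=39.73
t=3.19: X=21.16 G=46.33 Z=61.01 D=29.64 A=39.47
At T=3.19: X=21.16 G=46.33 Z=61.01 D=29.64 A=39.47; the largest is Z.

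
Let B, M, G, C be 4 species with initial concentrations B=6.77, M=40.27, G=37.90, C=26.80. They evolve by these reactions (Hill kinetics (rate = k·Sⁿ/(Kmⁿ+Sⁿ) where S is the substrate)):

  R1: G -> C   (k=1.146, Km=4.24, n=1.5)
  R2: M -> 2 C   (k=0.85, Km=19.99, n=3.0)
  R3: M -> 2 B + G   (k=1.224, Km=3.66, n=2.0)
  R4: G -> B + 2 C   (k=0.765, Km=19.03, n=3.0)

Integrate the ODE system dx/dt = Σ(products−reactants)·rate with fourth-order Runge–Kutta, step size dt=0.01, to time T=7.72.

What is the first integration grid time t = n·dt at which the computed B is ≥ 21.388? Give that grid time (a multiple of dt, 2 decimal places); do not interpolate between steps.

RK4 with dt=0.01: 772 steps to T=7.72. Trajectory (selected grid times):
t=0.00: B=6.77 M=40.27 G=37.90 C=26.80
t=0.86: B=9.44 M=38.58 G=37.41 C=30.21
t=1.72: B=12.11 M=36.90 G=36.93 C=33.59
t=2.57: B=14.74 M=35.25 G=36.45 C=36.90
t=3.43: B=17.39 M=33.60 G=35.97 C=40.22
t=4.29: B=20.04 M=31.97 G=35.49 C=43.50
t=4.72: B=21.37 M=31.16 G=35.25 C=45.13
t=4.73: B=21.40 M=31.14 G=35.24 C=45.17
t=5.15: B=22.69 M=30.35 G=35.01 C=46.74
t=6.00: B=25.30 M=28.77 G=34.54 C=49.90
t=6.86: B=27.93 M=27.20 G=34.07 C=53.04
t=7.72: B=30.55 M=25.66 G=33.60 C=56.12
B(4.72)=21.366 < 21.388 but B(4.73)=21.397 ≥ 21.388, so the first grid time is t=4.73.

Threshold first reached at t = 4.73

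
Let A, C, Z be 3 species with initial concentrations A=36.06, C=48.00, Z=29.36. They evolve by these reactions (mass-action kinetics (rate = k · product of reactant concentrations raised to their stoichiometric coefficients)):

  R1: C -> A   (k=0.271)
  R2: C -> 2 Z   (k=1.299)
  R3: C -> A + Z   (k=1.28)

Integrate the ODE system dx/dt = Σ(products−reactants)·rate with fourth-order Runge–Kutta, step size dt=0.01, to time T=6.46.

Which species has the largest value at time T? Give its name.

Dominant species at T: Z

RK4 with dt=0.01: 646 steps to T=6.46. Trajectory (selected grid times):
t=0.00: A=36.06 C=48.00 Z=29.36
t=0.72: A=58.83 C=6.17 Z=86.28
t=1.44: A=61.75 C=0.79 Z=93.60
t=2.15: A=62.13 C=0.10 Z=94.53
t=2.87: A=62.17 C=0.01 Z=94.66
t=3.59: A=62.18 C=0.00 Z=94.67
t=4.31: A=62.18 C=0.00 Z=94.67
t=5.02: A=62.18 C=0.00 Z=94.67
t=5.74: A=62.18 C=0.00 Z=94.67
t=6.46: A=62.18 C=0.00 Z=94.67
At T=6.46: A=62.18 C=0.00 Z=94.67; the largest is Z.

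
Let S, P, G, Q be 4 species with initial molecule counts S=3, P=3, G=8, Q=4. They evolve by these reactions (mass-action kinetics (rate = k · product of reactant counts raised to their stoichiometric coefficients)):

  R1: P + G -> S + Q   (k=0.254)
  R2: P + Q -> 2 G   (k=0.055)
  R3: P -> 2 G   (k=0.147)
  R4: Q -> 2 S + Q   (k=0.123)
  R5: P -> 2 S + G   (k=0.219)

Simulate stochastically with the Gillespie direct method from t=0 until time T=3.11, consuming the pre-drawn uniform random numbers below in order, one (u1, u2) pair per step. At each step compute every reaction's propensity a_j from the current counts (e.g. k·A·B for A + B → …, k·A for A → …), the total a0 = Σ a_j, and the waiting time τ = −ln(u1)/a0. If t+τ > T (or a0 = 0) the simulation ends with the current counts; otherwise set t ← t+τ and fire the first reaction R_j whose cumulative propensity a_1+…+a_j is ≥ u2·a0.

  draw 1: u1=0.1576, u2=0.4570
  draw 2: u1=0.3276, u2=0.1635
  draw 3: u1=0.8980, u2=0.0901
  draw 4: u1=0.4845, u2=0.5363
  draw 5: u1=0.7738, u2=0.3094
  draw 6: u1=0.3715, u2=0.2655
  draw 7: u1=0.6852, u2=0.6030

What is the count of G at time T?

G at T = 5

t=0.000: S=3 P=3 G=8 Q=4
Draw 1: a1=6.096, a2=0.660, a3=0.441, a4=0.492, a5=0.657, a0=8.346; τ=−ln(0.1576)/8.346=0.221 → t=0.221; u2·a0=0.4570·8.346=3.814 ≤ a1=6.096 → R1 fires; S=4 P=2 G=7 Q=5
Draw 2: a1=3.556, a2=0.550, a3=0.294, a4=0.615, a5=0.438, a0=5.453; τ=−ln(0.3276)/5.453=0.205 → t=0.426; u2·a0=0.1635·5.453=0.892 ≤ a1=3.556 → R1 fires; S=5 P=1 G=6 Q=6
Draw 3: a1=1.524, a2=0.330, a3=0.147, a4=0.738, a5=0.219, a0=2.958; τ=−ln(0.8980)/2.958=0.036 → t=0.462; u2·a0=0.0901·2.958=0.267 ≤ a1=1.524 → R1 fires; S=6 P=0 G=5 Q=7
Draw 4: a1=0.000, a2=0.000, a3=0.000, a4=0.861, a5=0.000, a0=0.861; τ=−ln(0.4845)/0.861=0.842 → t=1.304; u2·a0=0.5363·0.861=0.462; a1+…+a3=0.000 < 0.462 ≤ a1+…+a4=0.861 → R4 fires; S=8 P=0 G=5 Q=7
Draw 5: a1=0.000, a2=0.000, a3=0.000, a4=0.861, a5=0.000, a0=0.861; τ=−ln(0.7738)/0.861=0.298 → t=1.602; u2·a0=0.3094·0.861=0.266; a1+…+a3=0.000 < 0.266 ≤ a1+…+a4=0.861 → R4 fires; S=10 P=0 G=5 Q=7
Draw 6: a1=0.000, a2=0.000, a3=0.000, a4=0.861, a5=0.000, a0=0.861; τ=−ln(0.3715)/0.861=1.150 → t=2.752; u2·a0=0.2655·0.861=0.229; a1+…+a3=0.000 < 0.229 ≤ a1+…+a4=0.861 → R4 fires; S=12 P=0 G=5 Q=7
Draw 7: a1=0.000, a2=0.000, a3=0.000, a4=0.861, a5=0.000, a0=0.861; τ=−ln(0.6852)/0.861=0.439 → t=3.191 > T=3.11: stop.
Read off G at T=3.11: 5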